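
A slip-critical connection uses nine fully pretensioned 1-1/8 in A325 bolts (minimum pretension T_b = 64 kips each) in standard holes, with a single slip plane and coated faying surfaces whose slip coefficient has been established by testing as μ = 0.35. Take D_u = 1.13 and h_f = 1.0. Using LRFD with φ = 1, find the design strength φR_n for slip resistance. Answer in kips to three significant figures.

R_n = μ · D_u · h_f · T_b · n_s · n_b = 0.35 × 1.13 × 1.0 × 64 × 1 × 9 = 227.8 kips.
Design strength φR_n = 1 × 227.8 = 228 kips.

228 kips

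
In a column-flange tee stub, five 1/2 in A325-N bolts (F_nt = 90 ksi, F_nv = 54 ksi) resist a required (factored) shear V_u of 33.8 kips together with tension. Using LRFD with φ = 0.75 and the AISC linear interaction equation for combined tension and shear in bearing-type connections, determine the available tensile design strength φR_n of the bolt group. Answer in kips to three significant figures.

A_b = π·0.5²/4 = 0.1963 in²; f_rv = 33.8 / (5 × 0.1963) = 34.43 ksi.
F'_nt = 1.3 F_nt − (F_nt / φF_nv) f_rv = 1.3·90 − (90/(0.75·54))·34.43 = 40.49 ksi, capped at F_nt → F'_nt = 40.49 ksi.
R_n = F'_nt · A_b · n = 40.49 × 0.1963 × 5 = 39.75 kips.
Design strength φR_n = 0.75 × 39.75 = 29.8 kips.

29.8 kips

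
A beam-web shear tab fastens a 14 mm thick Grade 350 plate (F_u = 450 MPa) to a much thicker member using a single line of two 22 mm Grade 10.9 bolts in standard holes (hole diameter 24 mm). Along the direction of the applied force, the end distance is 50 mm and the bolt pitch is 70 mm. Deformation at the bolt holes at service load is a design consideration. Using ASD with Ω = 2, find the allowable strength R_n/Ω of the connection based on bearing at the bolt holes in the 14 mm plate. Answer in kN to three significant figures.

310 kN

Per bolt r_n = 1.2 l_c t F_u ≤ 2.4 d t F_u; upper limit = 2.4 × 22 × 14 × 450 / 1000 = 332.6 kN.
Edge bolt: l_c = 50 − 24/2 = 38 mm → 1.2 × 38 × 14 × 450 / 1000 = 287.3 → r_n = 287.3 kN.
Interior bolts: l_c = 70 − 24 = 46 mm → 1.2 × 46 × 14 × 450 / 1000 = 347.8 → r_n = 332.6 kN.
R_n = 1 × 287.3 + 1 × 332.6 = 619.9 kN.
Allowable strength R_n/Ω = 619.9 / 2 = 310 kN.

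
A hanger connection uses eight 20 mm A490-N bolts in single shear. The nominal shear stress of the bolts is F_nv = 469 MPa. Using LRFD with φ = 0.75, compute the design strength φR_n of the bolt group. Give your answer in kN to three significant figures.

884 kN

A_b = π × 20² / 4 = 314.2 mm².
R_n = F_nv · A_b · n · n_s = 469 × 314.2 × 8 × 1 / 1000 = 1179 kN.
Design strength φR_n = 0.75 × 1179 = 884 kN.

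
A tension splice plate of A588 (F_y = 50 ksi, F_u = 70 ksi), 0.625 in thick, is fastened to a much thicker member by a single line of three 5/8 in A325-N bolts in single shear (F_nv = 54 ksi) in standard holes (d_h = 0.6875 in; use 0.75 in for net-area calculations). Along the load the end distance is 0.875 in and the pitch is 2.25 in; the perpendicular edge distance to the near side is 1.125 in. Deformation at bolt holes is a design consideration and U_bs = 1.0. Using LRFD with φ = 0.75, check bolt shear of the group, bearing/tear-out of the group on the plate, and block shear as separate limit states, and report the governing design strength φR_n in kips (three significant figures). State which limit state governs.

Bolt shear: A_b = π·0.625²/4 = 0.3068 in²; R_n = 54 × 0.3068 × 3 × 1 = 49.7 kips → 0.75 × 49.7 = 37.3 kips.
Bearing: edge l_c = 0.5312, r_n = 27.89 kips; interior l_c = 1.562, r_n = 65.62 kips; R_n = 27.89 + 2·65.62 = 159.1 kips → 119 kips.
Block shear: A_gv = 3.359, A_nv = 2.188, A_nt = 0.4688 in²; R_n = min(0.6F_uA_nv, 0.6F_yA_gv) + U_bs·F_u·A_nt = 124.7 kips → 93.5 kips.
Bolt shear governs: 37.3 kips.

37.3 kips (bolt shear governs)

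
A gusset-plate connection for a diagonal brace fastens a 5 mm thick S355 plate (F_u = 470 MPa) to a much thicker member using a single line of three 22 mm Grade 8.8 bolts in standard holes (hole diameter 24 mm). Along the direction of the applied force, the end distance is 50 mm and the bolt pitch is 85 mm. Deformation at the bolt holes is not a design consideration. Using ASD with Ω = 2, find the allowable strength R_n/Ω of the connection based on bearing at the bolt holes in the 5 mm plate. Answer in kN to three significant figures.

Per bolt r_n = 1.5 l_c t F_u ≤ 3.0 d t F_u; upper limit = 3.0 × 22 × 5 × 470 / 1000 = 155.1 kN.
Edge bolt: l_c = 50 − 24/2 = 38 mm → 1.5 × 38 × 5 × 470 / 1000 = 133.9 → r_n = 133.9 kN.
Interior bolts: l_c = 85 − 24 = 61 mm → 1.5 × 61 × 5 × 470 / 1000 = 215 → r_n = 155.1 kN.
R_n = 1 × 133.9 + 2 × 155.1 = 444.1 kN.
Allowable strength R_n/Ω = 444.1 / 2 = 222 kN.

222 kN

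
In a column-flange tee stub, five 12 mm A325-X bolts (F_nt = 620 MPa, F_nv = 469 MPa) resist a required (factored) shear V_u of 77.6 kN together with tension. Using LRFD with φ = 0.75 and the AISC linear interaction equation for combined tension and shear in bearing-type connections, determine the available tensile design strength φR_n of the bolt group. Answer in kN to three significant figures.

239 kN

A_b = π·12²/4 = 113.1 mm²; f_rv = 77.6 × 1000 / (5 × 113.1) = 137.2 MPa.
F'_nt = 1.3 F_nt − (F_nt / φF_nv) f_rv = 1.3·620 − (620/(0.75·469))·137.2 = 564.1 MPa, capped at F_nt → F'_nt = 564.1 MPa.
R_n = F'_nt · A_b · n = 564.1 × 113.1 × 5 / 1000 = 319 kN.
Design strength φR_n = 0.75 × 319 = 239 kN.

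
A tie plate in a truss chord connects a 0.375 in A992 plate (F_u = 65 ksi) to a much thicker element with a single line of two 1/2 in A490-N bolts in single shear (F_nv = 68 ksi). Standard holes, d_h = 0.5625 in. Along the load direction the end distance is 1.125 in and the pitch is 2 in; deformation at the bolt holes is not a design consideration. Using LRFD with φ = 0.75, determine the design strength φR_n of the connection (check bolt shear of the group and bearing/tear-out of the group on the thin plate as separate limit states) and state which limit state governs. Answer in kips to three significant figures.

20 kips (bolt shear governs)

Bolt shear: A_b = π·0.5²/4 = 0.1963 in²; R_n = 68 × 0.1963 × 2 × 1 = 26.7 kips → 0.75 × 26.7 = 20 kips.
Bearing (1.5 l_c t F_u ≤ 3.0 d t F_u): upper limit = 3.0·0.5·0.375·65 = 36.56 kips.
  Edge l_c = 1.125 − 0.5625/2 = 0.8438 → r_n = 30.85 kips; interior l_c = 2 − 0.5625 = 1.438 → r_n = 36.56 kips.
  R_n,bearing = 1·30.85 + 1·36.56 = 67.41 kips → 0.75 × 67.41 = 50.6 kips.
Bolt shear governs: 20 kips.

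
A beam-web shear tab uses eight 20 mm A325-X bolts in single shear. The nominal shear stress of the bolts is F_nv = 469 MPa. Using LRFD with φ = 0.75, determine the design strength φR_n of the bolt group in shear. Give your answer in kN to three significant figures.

884 kN

A_b = π × 20² / 4 = 314.2 mm².
R_n = F_nv · A_b · n · n_s = 469 × 314.2 × 8 × 1 / 1000 = 1179 kN.
Design strength φR_n = 0.75 × 1179 = 884 kN.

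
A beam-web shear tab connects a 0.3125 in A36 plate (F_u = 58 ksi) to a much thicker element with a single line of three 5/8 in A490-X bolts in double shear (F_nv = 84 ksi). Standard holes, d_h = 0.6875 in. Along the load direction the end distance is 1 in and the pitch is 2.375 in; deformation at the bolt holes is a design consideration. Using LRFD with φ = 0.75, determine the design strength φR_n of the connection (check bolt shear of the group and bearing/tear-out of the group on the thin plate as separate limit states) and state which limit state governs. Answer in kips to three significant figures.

Bolt shear: A_b = π·0.625²/4 = 0.3068 in²; R_n = 84 × 0.3068 × 3 × 2 = 154.6 kips → 0.75 × 154.6 = 116 kips.
Bearing (1.2 l_c t F_u ≤ 2.4 d t F_u): upper limit = 2.4·0.625·0.3125·58 = 27.19 kips.
  Edge l_c = 1 − 0.6875/2 = 0.6562 → r_n = 14.27 kips; interior l_c = 2.375 − 0.6875 = 1.688 → r_n = 27.19 kips.
  R_n,bearing = 1·14.27 + 2·27.19 = 68.65 kips → 0.75 × 68.65 = 51.5 kips.
Bearing governs: 51.5 kips.

51.5 kips (bearing governs)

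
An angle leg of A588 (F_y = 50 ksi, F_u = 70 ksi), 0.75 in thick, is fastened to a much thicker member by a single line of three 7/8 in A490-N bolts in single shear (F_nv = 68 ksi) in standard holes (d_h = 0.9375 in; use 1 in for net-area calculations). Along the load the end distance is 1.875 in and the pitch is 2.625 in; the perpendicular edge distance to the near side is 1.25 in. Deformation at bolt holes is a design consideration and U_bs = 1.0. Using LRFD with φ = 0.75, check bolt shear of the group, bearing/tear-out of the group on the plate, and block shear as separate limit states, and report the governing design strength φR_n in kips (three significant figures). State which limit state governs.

Bolt shear: A_b = π·0.875²/4 = 0.6013 in²; R_n = 68 × 0.6013 × 3 × 1 = 122.7 kips → 0.75 × 122.7 = 92 kips.
Bearing: edge l_c = 1.406, r_n = 88.59 kips; interior l_c = 1.688, r_n = 106.3 kips; R_n = 88.59 + 2·106.3 = 301.2 kips → 226 kips.
Block shear: A_gv = 5.344, A_nv = 3.469, A_nt = 0.5625 in²; R_n = min(0.6F_uA_nv, 0.6F_yA_gv) + U_bs·F_u·A_nt = 185.1 kips → 139 kips.
Bolt shear governs: 92 kips.

92 kips (bolt shear governs)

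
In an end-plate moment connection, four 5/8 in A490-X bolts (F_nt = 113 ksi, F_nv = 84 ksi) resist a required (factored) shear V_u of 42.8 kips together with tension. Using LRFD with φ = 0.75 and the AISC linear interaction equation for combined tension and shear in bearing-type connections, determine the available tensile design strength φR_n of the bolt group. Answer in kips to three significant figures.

A_b = π·0.625²/4 = 0.3068 in²; f_rv = 42.8 / (4 × 0.3068) = 34.88 ksi.
F'_nt = 1.3 F_nt − (F_nt / φF_nv) f_rv = 1.3·113 − (113/(0.75·84))·34.88 = 84.34 ksi, capped at F_nt → F'_nt = 84.34 ksi.
R_n = F'_nt · A_b · n = 84.34 × 0.3068 × 4 = 103.5 kips.
Design strength φR_n = 0.75 × 103.5 = 77.6 kips.

77.6 kips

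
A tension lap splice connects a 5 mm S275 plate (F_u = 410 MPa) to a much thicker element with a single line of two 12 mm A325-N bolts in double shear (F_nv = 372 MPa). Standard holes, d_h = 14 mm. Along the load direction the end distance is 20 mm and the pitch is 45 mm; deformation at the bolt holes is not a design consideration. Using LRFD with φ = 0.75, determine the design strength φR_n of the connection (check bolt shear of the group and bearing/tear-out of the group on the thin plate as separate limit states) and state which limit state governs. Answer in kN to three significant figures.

85.3 kN (bearing governs)

Bolt shear: A_b = π·12²/4 = 113.1 mm²; R_n = 372 × 113.1 × 2 × 2 / 1000 = 168.3 kN → 0.75 × 168.3 = 126 kN.
Bearing (1.5 l_c t F_u ≤ 3.0 d t F_u): upper limit = 3.0·12·5·410 / 1000 = 73.8 kN.
  Edge l_c = 20 − 14/2 = 13 → r_n = 39.98 kN; interior l_c = 45 − 14 = 31 → r_n = 73.8 kN.
  R_n,bearing = 1·39.98 + 1·73.8 = 113.8 kN → 0.75 × 113.8 = 85.3 kN.
Bearing governs: 85.3 kN.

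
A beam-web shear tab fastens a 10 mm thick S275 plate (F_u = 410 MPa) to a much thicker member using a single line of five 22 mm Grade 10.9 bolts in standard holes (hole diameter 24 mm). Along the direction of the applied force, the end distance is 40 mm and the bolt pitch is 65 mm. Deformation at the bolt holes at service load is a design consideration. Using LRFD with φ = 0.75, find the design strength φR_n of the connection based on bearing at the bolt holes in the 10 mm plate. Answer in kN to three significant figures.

Per bolt r_n = 1.2 l_c t F_u ≤ 2.4 d t F_u; upper limit = 2.4 × 22 × 10 × 410 / 1000 = 216.5 kN.
Edge bolt: l_c = 40 − 24/2 = 28 mm → 1.2 × 28 × 10 × 410 / 1000 = 137.8 → r_n = 137.8 kN.
Interior bolts: l_c = 65 − 24 = 41 mm → 1.2 × 41 × 10 × 410 / 1000 = 201.7 → r_n = 201.7 kN.
R_n = 1 × 137.8 + 4 × 201.7 = 944.6 kN.
Design strength φR_n = 0.75 × 944.6 = 708 kN.

708 kN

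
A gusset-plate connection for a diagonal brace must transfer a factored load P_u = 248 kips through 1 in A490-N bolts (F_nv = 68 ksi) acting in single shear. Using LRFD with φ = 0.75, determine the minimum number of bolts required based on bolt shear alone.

7 bolts

A_b = π·1²/4 = 0.7854 in².
Per-bolt design strength φR_n = 0.75 × 68 × 0.7854 × 1 = 40.06 kips.
n ≥ 248 / 40.06 = 6.191 → use 7 bolts.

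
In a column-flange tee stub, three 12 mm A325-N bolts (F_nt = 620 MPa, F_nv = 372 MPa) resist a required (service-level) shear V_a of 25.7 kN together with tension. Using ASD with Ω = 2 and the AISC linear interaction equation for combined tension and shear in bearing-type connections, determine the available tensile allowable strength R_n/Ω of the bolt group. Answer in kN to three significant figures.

A_b = π·12²/4 = 113.1 mm²; f_rv = 25.7 × 1000 / (3 × 113.1) = 75.75 MPa.
F'_nt = 1.3 F_nt − (Ω F_nt / F_nv) f_rv = 1.3·620 − (2·620/372)·75.75 = 553.5 MPa, capped at F_nt → F'_nt = 553.5 MPa.
R_n = F'_nt · A_b · n = 553.5 × 113.1 × 3 / 1000 = 187.8 kN.
Allowable strength R_n/Ω = 187.8 / 2 = 93.9 kN.

93.9 kN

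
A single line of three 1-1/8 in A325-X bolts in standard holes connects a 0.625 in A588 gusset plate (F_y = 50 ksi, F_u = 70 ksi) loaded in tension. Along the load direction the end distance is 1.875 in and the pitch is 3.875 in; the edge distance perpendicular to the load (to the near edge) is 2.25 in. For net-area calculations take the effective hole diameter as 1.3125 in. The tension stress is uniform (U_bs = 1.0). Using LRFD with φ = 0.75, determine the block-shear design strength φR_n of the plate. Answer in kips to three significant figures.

Shear plane L_v = 1.875 + 2·3.875 = 9.625 in; A_gv = 9.625 × 0.625 = 6.016 in².
A_nv = (9.625 − 2.5·1.3125) × 0.625 = 3.965 in².
A_nt = (2.25 − 0.5·1.3125) × 0.625 = 0.9961 in².
0.6 F_u A_nv = 166.5 kips; 0.6 F_y A_gv = 180.5 kips → shear rupture governs the shear term.
R_n = 166.5 + 1.0 × 70 × 0.9961 = 236.2 kips.
Design strength φR_n = 0.75 × 236.2 = 177 kips.

177 kips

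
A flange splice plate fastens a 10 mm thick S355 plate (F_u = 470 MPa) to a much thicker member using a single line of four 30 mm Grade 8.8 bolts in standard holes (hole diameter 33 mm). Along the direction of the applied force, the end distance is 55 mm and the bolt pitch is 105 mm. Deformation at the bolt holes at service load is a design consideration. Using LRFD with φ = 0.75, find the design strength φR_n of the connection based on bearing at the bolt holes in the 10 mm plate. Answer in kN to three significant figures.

Per bolt r_n = 1.2 l_c t F_u ≤ 2.4 d t F_u; upper limit = 2.4 × 30 × 10 × 470 / 1000 = 338.4 kN.
Edge bolt: l_c = 55 − 33/2 = 38.5 mm → 1.2 × 38.5 × 10 × 470 / 1000 = 217.1 → r_n = 217.1 kN.
Interior bolts: l_c = 105 − 33 = 72 mm → 1.2 × 72 × 10 × 470 / 1000 = 406.1 → r_n = 338.4 kN.
R_n = 1 × 217.1 + 3 × 338.4 = 1232 kN.
Design strength φR_n = 0.75 × 1232 = 924 kN.

924 kN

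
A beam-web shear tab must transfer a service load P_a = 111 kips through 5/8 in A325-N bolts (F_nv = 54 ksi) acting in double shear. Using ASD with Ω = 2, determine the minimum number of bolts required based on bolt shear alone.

A_b = π·0.625²/4 = 0.3068 in².
Per-bolt allowable strength R_n/Ω = 54 × 0.3068 × 2 / 2 = 16.57 kips.
n ≥ 111 / 16.57 = 6.7 → use 7 bolts.

7 bolts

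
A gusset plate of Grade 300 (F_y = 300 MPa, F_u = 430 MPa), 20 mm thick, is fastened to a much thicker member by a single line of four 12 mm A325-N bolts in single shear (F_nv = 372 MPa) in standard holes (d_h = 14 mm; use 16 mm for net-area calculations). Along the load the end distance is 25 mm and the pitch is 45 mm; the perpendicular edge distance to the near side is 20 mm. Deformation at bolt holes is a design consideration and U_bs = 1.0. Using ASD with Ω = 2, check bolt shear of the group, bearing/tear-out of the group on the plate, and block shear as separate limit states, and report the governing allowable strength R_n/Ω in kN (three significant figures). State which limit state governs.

Bolt shear: A_b = π·12²/4 = 113.1 mm²; R_n = 372 × 113.1 × 4 × 1 / 1000 = 168.3 kN → 168.3 / 2 = 84.1 kN.
Bearing: edge l_c = 18, r_n = 185.8 kN; interior l_c = 31, r_n = 247.7 kN; R_n = 185.8 + 3·247.7 = 928.8 kN → 464 kN.
Block shear: A_gv = 3200, A_nv = 2080, A_nt = 240 mm²; R_n = min(0.6F_uA_nv, 0.6F_yA_gv) + U_bs·F_u·A_nt = 639.8 kN → 320 kN.
Bolt shear governs: 84.1 kN.

84.1 kN (bolt shear governs)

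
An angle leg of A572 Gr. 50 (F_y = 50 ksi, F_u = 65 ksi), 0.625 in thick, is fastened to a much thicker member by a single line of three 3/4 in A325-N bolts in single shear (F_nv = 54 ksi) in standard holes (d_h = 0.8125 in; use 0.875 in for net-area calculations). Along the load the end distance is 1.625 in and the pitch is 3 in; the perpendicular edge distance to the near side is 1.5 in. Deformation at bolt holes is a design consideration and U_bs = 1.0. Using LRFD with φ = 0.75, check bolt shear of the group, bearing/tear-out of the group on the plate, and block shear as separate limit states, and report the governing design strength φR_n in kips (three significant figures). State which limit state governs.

53.7 kips (bolt shear governs)

Bolt shear: A_b = π·0.75²/4 = 0.4418 in²; R_n = 54 × 0.4418 × 3 × 1 = 71.57 kips → 0.75 × 71.57 = 53.7 kips.
Bearing: edge l_c = 1.219, r_n = 59.41 kips; interior l_c = 2.188, r_n = 73.12 kips; R_n = 59.41 + 2·73.12 = 205.7 kips → 154 kips.
Block shear: A_gv = 4.766, A_nv = 3.398, A_nt = 0.6641 in²; R_n = min(0.6F_uA_nv, 0.6F_yA_gv) + U_bs·F_u·A_nt = 175.7 kips → 132 kips.
Bolt shear governs: 53.7 kips.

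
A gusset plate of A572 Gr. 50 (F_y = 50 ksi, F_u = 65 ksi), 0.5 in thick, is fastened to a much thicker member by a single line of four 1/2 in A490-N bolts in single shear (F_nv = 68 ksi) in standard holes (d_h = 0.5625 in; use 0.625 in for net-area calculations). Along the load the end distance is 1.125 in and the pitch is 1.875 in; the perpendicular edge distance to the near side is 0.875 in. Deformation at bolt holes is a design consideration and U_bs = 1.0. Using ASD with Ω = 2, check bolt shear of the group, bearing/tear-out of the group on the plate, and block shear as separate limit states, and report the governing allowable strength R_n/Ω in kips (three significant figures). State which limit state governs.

26.7 kips (bolt shear governs)

Bolt shear: A_b = π·0.5²/4 = 0.1963 in²; R_n = 68 × 0.1963 × 4 × 1 = 53.41 kips → 53.41 / 2 = 26.7 kips.
Bearing: edge l_c = 0.8438, r_n = 32.91 kips; interior l_c = 1.312, r_n = 39 kips; R_n = 32.91 + 3·39 = 149.9 kips → 75 kips.
Block shear: A_gv = 3.375, A_nv = 2.281, A_nt = 0.2812 in²; R_n = min(0.6F_uA_nv, 0.6F_yA_gv) + U_bs·F_u·A_nt = 107.2 kips → 53.6 kips.
Bolt shear governs: 26.7 kips.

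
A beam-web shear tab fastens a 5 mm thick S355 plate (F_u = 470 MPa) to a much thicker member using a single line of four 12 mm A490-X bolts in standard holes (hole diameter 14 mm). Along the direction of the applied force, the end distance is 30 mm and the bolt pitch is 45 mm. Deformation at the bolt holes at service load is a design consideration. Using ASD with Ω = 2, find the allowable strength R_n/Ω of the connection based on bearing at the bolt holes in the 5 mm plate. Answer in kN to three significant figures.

134 kN

Per bolt r_n = 1.2 l_c t F_u ≤ 2.4 d t F_u; upper limit = 2.4 × 12 × 5 × 470 / 1000 = 67.68 kN.
Edge bolt: l_c = 30 − 14/2 = 23 mm → 1.2 × 23 × 5 × 470 / 1000 = 64.86 → r_n = 64.86 kN.
Interior bolts: l_c = 45 − 14 = 31 mm → 1.2 × 31 × 5 × 470 / 1000 = 87.42 → r_n = 67.68 kN.
R_n = 1 × 64.86 + 3 × 67.68 = 267.9 kN.
Allowable strength R_n/Ω = 267.9 / 2 = 134 kN.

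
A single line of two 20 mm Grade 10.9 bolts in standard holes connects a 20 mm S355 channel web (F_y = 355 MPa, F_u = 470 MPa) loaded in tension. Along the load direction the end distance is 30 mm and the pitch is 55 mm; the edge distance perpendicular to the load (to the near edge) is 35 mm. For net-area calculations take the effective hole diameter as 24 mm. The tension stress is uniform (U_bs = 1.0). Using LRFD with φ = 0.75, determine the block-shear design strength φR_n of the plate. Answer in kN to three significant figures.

Shear plane L_v = 30 + 1·55 = 85 mm; A_gv = 85 × 20 = 1700 mm².
A_nv = (85 − 1.5·24) × 20 = 980 mm².
A_nt = (35 − 0.5·24) × 20 = 460 mm².
0.6 F_u A_nv = 276.4 kN; 0.6 F_y A_gv = 362.1 kN → shear rupture governs the shear term.
R_n = 276.4 + 1.0 × 470 × 460 / 1000 = 492.6 kN.
Design strength φR_n = 0.75 × 492.6 = 369 kN.

369 kN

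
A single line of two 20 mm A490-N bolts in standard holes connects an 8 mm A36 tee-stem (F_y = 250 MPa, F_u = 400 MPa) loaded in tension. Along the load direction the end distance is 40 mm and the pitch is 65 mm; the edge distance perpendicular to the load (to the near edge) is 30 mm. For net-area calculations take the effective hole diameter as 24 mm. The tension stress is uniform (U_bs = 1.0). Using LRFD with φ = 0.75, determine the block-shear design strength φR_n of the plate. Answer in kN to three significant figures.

Shear plane L_v = 40 + 1·65 = 105 mm; A_gv = 105 × 8 = 840 mm².
A_nv = (105 − 1.5·24) × 8 = 552 mm².
A_nt = (30 − 0.5·24) × 8 = 144 mm².
0.6 F_u A_nv = 132.5 kN; 0.6 F_y A_gv = 126 kN → shear yielding governs the shear term.
R_n = 126 + 1.0 × 400 × 144 / 1000 = 183.6 kN.
Design strength φR_n = 0.75 × 183.6 = 138 kN.

138 kN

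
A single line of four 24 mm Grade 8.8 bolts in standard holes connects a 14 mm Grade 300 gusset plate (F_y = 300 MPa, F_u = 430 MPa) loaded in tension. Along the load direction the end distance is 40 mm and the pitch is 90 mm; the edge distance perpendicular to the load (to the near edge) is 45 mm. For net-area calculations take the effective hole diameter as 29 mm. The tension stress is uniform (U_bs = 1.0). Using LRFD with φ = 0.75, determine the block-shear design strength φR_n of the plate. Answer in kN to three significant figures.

Shear plane L_v = 40 + 3·90 = 310 mm; A_gv = 310 × 14 = 4340 mm².
A_nv = (310 − 3.5·29) × 14 = 2919 mm².
A_nt = (45 − 0.5·29) × 14 = 427 mm².
0.6 F_u A_nv = 753.1 kN; 0.6 F_y A_gv = 781.2 kN → shear rupture governs the shear term.
R_n = 753.1 + 1.0 × 430 × 427 / 1000 = 936.7 kN.
Design strength φR_n = 0.75 × 936.7 = 703 kN.

703 kN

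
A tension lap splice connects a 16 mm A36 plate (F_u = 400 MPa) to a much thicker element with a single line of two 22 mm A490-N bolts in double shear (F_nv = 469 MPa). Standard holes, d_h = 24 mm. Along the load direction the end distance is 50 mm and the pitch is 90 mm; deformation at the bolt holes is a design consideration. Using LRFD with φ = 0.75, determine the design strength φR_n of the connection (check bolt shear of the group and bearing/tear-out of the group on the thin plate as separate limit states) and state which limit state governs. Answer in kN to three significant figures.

472 kN (bearing governs)

Bolt shear: A_b = π·22²/4 = 380.1 mm²; R_n = 469 × 380.1 × 2 × 2 / 1000 = 713.1 kN → 0.75 × 713.1 = 535 kN.
Bearing (1.2 l_c t F_u ≤ 2.4 d t F_u): upper limit = 2.4·22·16·400 / 1000 = 337.9 kN.
  Edge l_c = 50 − 24/2 = 38 → r_n = 291.8 kN; interior l_c = 90 − 24 = 66 → r_n = 337.9 kN.
  R_n,bearing = 1·291.8 + 1·337.9 = 629.8 kN → 0.75 × 629.8 = 472 kN.
Bearing governs: 472 kN.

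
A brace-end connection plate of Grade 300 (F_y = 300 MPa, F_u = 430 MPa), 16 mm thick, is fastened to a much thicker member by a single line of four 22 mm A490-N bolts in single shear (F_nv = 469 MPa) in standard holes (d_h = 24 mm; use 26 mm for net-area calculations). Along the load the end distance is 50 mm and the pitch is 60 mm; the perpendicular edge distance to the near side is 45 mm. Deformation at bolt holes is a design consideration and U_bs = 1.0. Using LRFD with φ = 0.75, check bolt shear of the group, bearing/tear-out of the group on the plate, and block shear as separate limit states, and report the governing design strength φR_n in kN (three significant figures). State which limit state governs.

Bolt shear: A_b = π·22²/4 = 380.1 mm²; R_n = 469 × 380.1 × 4 × 1 / 1000 = 713.1 kN → 0.75 × 713.1 = 535 kN.
Bearing: edge l_c = 38, r_n = 313.7 kN; interior l_c = 36, r_n = 297.2 kN; R_n = 313.7 + 3·297.2 = 1205 kN → 904 kN.
Block shear: A_gv = 3680, A_nv = 2224, A_nt = 512 mm²; R_n = min(0.6F_uA_nv, 0.6F_yA_gv) + U_bs·F_u·A_nt = 794 kN → 595 kN.
Bolt shear governs: 535 kN.

535 kN (bolt shear governs)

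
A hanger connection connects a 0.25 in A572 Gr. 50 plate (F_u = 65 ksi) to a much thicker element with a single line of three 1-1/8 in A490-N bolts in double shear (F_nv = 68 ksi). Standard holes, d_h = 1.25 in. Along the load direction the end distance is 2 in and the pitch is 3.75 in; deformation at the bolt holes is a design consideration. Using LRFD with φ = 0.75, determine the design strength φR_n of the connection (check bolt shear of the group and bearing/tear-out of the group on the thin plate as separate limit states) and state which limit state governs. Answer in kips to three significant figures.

Bolt shear: A_b = π·1.125²/4 = 0.994 in²; R_n = 68 × 0.994 × 3 × 2 = 405.6 kips → 0.75 × 405.6 = 304 kips.
Bearing (1.2 l_c t F_u ≤ 2.4 d t F_u): upper limit = 2.4·1.125·0.25·65 = 43.87 kips.
  Edge l_c = 2 − 1.25/2 = 1.375 → r_n = 26.81 kips; interior l_c = 3.75 − 1.25 = 2.5 → r_n = 43.87 kips.
  R_n,bearing = 1·26.81 + 2·43.87 = 114.6 kips → 0.75 × 114.6 = 85.9 kips.
Bearing governs: 85.9 kips.

85.9 kips (bearing governs)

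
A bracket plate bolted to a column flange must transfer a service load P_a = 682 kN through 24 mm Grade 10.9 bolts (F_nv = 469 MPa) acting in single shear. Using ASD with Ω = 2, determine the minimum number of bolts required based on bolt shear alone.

7 bolts

A_b = π·24²/4 = 452.4 mm².
Per-bolt allowable strength R_n/Ω = 469 × 452.4 × 1 / 1000 / 2 = 106.1 kN.
n ≥ 682 / 106.1 = 6.429 → use 7 bolts.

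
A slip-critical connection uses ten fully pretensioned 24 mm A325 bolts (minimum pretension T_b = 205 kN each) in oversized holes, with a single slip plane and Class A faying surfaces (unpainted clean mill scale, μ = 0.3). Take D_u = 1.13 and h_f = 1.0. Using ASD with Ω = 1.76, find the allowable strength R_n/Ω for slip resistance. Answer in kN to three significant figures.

R_n = μ · D_u · h_f · T_b · n_s · n_b = 0.3 × 1.13 × 1.0 × 205 × 1 × 10 = 694.9 kN.
Allowable strength R_n/Ω = 694.9 / 1.76 = 395 kN.

395 kN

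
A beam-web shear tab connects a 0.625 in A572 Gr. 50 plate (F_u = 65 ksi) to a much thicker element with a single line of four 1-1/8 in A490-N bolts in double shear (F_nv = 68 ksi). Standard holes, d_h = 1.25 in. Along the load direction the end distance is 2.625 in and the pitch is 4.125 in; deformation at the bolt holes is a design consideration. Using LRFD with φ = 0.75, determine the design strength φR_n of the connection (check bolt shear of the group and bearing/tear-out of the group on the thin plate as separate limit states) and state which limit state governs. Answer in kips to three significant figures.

Bolt shear: A_b = π·1.125²/4 = 0.994 in²; R_n = 68 × 0.994 × 4 × 2 = 540.7 kips → 0.75 × 540.7 = 406 kips.
Bearing (1.2 l_c t F_u ≤ 2.4 d t F_u): upper limit = 2.4·1.125·0.625·65 = 109.7 kips.
  Edge l_c = 2.625 − 1.25/2 = 2 → r_n = 97.5 kips; interior l_c = 4.125 − 1.25 = 2.875 → r_n = 109.7 kips.
  R_n,bearing = 1·97.5 + 3·109.7 = 426.6 kips → 0.75 × 426.6 = 320 kips.
Bearing governs: 320 kips.

320 kips (bearing governs)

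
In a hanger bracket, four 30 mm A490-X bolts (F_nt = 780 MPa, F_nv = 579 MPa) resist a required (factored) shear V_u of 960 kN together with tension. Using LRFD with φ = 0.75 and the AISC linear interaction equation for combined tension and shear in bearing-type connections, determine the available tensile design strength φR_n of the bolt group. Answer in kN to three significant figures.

857 kN

A_b = π·30²/4 = 706.9 mm²; f_rv = 960 × 1000 / (4 × 706.9) = 339.5 MPa.
F'_nt = 1.3 F_nt − (F_nt / φF_nv) f_rv = 1.3·780 − (780/(0.75·579))·339.5 = 404.1 MPa, capped at F_nt → F'_nt = 404.1 MPa.
R_n = F'_nt · A_b · n = 404.1 × 706.9 × 4 / 1000 = 1143 kN.
Design strength φR_n = 0.75 × 1143 = 857 kN.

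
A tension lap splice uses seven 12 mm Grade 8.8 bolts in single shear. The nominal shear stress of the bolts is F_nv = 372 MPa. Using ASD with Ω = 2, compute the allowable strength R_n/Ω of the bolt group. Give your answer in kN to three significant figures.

147 kN

A_b = π × 12² / 4 = 113.1 mm².
R_n = F_nv · A_b · n · n_s = 372 × 113.1 × 7 × 1 / 1000 = 294.5 kN.
Allowable strength R_n/Ω = 294.5 / 2 = 147 kN.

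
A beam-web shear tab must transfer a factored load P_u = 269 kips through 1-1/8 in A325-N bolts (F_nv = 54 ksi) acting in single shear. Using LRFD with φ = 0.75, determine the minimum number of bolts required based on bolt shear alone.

7 bolts

A_b = π·1.125²/4 = 0.994 in².
Per-bolt design strength φR_n = 0.75 × 54 × 0.994 × 1 = 40.26 kips.
n ≥ 269 / 40.26 = 6.682 → use 7 bolts.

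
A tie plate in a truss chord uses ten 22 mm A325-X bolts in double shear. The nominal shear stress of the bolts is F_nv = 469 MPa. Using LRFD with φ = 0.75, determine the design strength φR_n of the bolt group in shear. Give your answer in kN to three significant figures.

A_b = π × 22² / 4 = 380.1 mm².
R_n = F_nv · A_b · n · n_s = 469 × 380.1 × 10 × 2 / 1000 = 3566 kN.
Design strength φR_n = 0.75 × 3566 = 2670 kN.

2670 kN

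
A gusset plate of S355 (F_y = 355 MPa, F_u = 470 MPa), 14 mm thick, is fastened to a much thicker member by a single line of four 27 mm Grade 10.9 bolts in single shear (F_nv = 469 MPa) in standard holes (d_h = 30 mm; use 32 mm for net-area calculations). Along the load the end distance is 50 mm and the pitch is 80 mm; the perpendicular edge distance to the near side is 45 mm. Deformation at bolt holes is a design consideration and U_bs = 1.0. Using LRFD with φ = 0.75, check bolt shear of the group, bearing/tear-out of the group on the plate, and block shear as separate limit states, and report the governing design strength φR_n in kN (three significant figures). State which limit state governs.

Bolt shear: A_b = π·27²/4 = 572.6 mm²; R_n = 469 × 572.6 × 4 × 1 / 1000 = 1074 kN → 0.75 × 1074 = 806 kN.
Bearing: edge l_c = 35, r_n = 276.4 kN; interior l_c = 50, r_n = 394.8 kN; R_n = 276.4 + 3·394.8 = 1461 kN → 1100 kN.
Block shear: A_gv = 4060, A_nv = 2492, A_nt = 406 mm²; R_n = min(0.6F_uA_nv, 0.6F_yA_gv) + U_bs·F_u·A_nt = 893.6 kN → 670 kN.
Block shear governs: 670 kN.

670 kN (block shear governs)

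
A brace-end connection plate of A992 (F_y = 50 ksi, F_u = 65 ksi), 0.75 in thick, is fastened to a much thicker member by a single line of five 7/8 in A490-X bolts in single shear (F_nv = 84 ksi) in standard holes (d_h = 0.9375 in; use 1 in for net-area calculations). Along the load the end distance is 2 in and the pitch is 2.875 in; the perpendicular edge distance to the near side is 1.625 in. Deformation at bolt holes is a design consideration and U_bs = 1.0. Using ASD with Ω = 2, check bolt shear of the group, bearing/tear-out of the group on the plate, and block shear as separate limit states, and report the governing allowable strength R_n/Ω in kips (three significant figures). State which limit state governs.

126 kips (bolt shear governs)

Bolt shear: A_b = π·0.875²/4 = 0.6013 in²; R_n = 84 × 0.6013 × 5 × 1 = 252.6 kips → 252.6 / 2 = 126 kips.
Bearing: edge l_c = 1.531, r_n = 89.58 kips; interior l_c = 1.938, r_n = 102.4 kips; R_n = 89.58 + 4·102.4 = 499.1 kips → 250 kips.
Block shear: A_gv = 10.12, A_nv = 6.75, A_nt = 0.8438 in²; R_n = min(0.6F_uA_nv, 0.6F_yA_gv) + U_bs·F_u·A_nt = 318.1 kips → 159 kips.
Bolt shear governs: 126 kips.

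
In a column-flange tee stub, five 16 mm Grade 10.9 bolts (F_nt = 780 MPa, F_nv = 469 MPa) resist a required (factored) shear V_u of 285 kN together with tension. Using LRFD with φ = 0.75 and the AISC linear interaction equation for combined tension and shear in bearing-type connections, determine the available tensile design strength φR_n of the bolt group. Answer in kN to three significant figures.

291 kN

A_b = π·16²/4 = 201.1 mm²; f_rv = 285 × 1000 / (5 × 201.1) = 283.5 MPa.
F'_nt = 1.3 F_nt − (F_nt / φF_nv) f_rv = 1.3·780 − (780/(0.75·469))·283.5 = 385.4 MPa, capped at F_nt → F'_nt = 385.4 MPa.
R_n = F'_nt · A_b · n = 385.4 × 201.1 × 5 / 1000 = 387.4 kN.
Design strength φR_n = 0.75 × 387.4 = 291 kN.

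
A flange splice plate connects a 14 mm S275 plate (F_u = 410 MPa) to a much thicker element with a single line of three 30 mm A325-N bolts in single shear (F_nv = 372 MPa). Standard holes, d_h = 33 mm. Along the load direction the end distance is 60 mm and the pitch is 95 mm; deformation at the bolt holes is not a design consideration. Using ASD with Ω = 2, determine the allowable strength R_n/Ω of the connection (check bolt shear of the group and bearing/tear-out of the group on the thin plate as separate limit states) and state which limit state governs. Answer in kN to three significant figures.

394 kN (bolt shear governs)

Bolt shear: A_b = π·30²/4 = 706.9 mm²; R_n = 372 × 706.9 × 3 × 1 / 1000 = 788.9 kN → 788.9 / 2 = 394 kN.
Bearing (1.5 l_c t F_u ≤ 3.0 d t F_u): upper limit = 3.0·30·14·410 / 1000 = 516.6 kN.
  Edge l_c = 60 − 33/2 = 43.5 → r_n = 374.5 kN; interior l_c = 95 − 33 = 62 → r_n = 516.6 kN.
  R_n,bearing = 1·374.5 + 2·516.6 = 1408 kN → 1408 / 2 = 704 kN.
Bolt shear governs: 394 kN.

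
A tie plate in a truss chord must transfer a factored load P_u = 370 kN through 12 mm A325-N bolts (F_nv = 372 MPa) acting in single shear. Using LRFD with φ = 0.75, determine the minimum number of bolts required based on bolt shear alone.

A_b = π·12²/4 = 113.1 mm².
Per-bolt design strength φR_n = 0.75 × 372 × 113.1 × 1 / 1000 = 31.55 kN.
n ≥ 370 / 31.55 = 11.73 → use 12 bolts.

12 bolts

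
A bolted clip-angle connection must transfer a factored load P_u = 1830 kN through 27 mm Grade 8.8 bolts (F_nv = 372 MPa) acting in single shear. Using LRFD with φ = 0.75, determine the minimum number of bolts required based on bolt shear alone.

12 bolts

A_b = π·27²/4 = 572.6 mm².
Per-bolt design strength φR_n = 0.75 × 372 × 572.6 × 1 / 1000 = 159.7 kN.
n ≥ 1830 / 159.7 = 11.46 → use 12 bolts.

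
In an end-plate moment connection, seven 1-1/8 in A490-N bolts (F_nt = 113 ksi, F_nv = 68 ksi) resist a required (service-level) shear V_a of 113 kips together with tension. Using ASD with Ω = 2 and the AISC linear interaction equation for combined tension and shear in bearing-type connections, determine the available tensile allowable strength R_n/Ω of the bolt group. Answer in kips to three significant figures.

323 kips

A_b = π·1.125²/4 = 0.994 in²; f_rv = 113 / (7 × 0.994) = 16.24 ksi.
F'_nt = 1.3 F_nt − (Ω F_nt / F_nv) f_rv = 1.3·113 − (2·113/68)·16.24 = 92.93 ksi, capped at F_nt → F'_nt = 92.93 ksi.
R_n = F'_nt · A_b · n = 92.93 × 0.994 × 7 = 646.6 kips.
Allowable strength R_n/Ω = 646.6 / 2 = 323 kips.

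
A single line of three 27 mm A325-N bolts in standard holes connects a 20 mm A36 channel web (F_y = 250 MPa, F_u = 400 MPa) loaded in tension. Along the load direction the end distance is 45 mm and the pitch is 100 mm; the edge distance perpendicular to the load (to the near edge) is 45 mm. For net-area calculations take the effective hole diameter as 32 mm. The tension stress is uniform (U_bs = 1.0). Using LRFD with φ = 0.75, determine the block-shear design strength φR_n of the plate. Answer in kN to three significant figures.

725 kN

Shear plane L_v = 45 + 2·100 = 245 mm; A_gv = 245 × 20 = 4900 mm².
A_nv = (245 − 2.5·32) × 20 = 3300 mm².
A_nt = (45 − 0.5·32) × 20 = 580 mm².
0.6 F_u A_nv = 792 kN; 0.6 F_y A_gv = 735 kN → shear yielding governs the shear term.
R_n = 735 + 1.0 × 400 × 580 / 1000 = 967 kN.
Design strength φR_n = 0.75 × 967 = 725 kN.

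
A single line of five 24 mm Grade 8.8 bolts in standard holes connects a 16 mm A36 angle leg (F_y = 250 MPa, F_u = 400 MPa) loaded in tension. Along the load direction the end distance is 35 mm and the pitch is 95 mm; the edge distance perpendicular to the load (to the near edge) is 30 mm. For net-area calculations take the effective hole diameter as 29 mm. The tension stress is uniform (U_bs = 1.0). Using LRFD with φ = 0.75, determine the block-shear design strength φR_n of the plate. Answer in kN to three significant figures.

821 kN

Shear plane L_v = 35 + 4·95 = 415 mm; A_gv = 415 × 16 = 6640 mm².
A_nv = (415 − 4.5·29) × 16 = 4552 mm².
A_nt = (30 − 0.5·29) × 16 = 248 mm².
0.6 F_u A_nv = 1092 kN; 0.6 F_y A_gv = 996 kN → shear yielding governs the shear term.
R_n = 996 + 1.0 × 400 × 248 / 1000 = 1095 kN.
Design strength φR_n = 0.75 × 1095 = 821 kN.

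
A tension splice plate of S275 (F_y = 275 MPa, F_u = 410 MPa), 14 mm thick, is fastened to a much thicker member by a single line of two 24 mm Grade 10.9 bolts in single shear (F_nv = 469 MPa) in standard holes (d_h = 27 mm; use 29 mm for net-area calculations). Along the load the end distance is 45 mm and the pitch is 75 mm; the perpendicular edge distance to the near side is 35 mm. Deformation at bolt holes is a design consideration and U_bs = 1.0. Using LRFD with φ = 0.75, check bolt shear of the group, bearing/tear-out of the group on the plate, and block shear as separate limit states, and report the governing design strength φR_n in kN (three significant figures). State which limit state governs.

Bolt shear: A_b = π·24²/4 = 452.4 mm²; R_n = 469 × 452.4 × 2 × 1 / 1000 = 424.3 kN → 0.75 × 424.3 = 318 kN.
Bearing: edge l_c = 31.5, r_n = 217 kN; interior l_c = 48, r_n = 330.6 kN; R_n = 217 + 1·330.6 = 547.6 kN → 411 kN.
Block shear: A_gv = 1680, A_nv = 1071, A_nt = 287 mm²; R_n = min(0.6F_uA_nv, 0.6F_yA_gv) + U_bs·F_u·A_nt = 381.1 kN → 286 kN.
Block shear governs: 286 kN.

286 kN (block shear governs)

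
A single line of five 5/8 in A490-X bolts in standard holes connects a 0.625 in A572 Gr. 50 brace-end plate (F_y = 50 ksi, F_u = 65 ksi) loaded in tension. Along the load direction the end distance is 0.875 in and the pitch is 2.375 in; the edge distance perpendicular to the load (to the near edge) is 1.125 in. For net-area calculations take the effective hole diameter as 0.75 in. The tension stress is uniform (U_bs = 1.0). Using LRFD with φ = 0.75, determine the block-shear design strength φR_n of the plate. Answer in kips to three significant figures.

151 kips

Shear plane L_v = 0.875 + 4·2.375 = 10.38 in; A_gv = 10.38 × 0.625 = 6.484 in².
A_nv = (10.38 − 4.5·0.75) × 0.625 = 4.375 in².
A_nt = (1.125 − 0.5·0.75) × 0.625 = 0.4688 in².
0.6 F_u A_nv = 170.6 kips; 0.6 F_y A_gv = 194.5 kips → shear rupture governs the shear term.
R_n = 170.6 + 1.0 × 65 × 0.4688 = 201.1 kips.
Design strength φR_n = 0.75 × 201.1 = 151 kips.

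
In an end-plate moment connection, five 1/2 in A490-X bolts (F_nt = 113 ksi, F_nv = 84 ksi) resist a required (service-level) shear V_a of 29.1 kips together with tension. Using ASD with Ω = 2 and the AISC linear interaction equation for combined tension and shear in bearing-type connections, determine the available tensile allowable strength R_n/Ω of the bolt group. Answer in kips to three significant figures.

A_b = π·0.5²/4 = 0.1963 in²; f_rv = 29.1 / (5 × 0.1963) = 29.64 ksi.
F'_nt = 1.3 F_nt − (Ω F_nt / F_nv) f_rv = 1.3·113 − (2·113/84)·29.64 = 67.15 ksi, capped at F_nt → F'_nt = 67.15 ksi.
R_n = F'_nt · A_b · n = 67.15 × 0.1963 × 5 = 65.93 kips.
Allowable strength R_n/Ω = 65.93 / 2 = 33 kips.

33 kips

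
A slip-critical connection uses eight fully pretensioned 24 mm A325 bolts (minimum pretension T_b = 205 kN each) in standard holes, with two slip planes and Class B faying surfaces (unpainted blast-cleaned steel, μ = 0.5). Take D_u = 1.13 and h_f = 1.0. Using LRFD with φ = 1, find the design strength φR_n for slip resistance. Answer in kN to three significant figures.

1850 kN

R_n = μ · D_u · h_f · T_b · n_s · n_b = 0.5 × 1.13 × 1.0 × 205 × 2 × 8 = 1853 kN.
Design strength φR_n = 1 × 1853 = 1850 kN.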